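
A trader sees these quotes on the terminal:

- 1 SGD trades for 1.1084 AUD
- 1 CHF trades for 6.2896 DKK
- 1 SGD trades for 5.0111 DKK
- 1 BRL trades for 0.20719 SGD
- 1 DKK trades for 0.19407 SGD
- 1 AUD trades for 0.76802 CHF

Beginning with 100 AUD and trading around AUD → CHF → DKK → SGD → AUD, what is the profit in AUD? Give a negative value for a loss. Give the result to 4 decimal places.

100 AUD × 0.76802 = 76.802 CHF
76.802 CHF × 6.2896 = 483.0538592 DKK
483.0538592 DKK × 0.19407 = 93.746262454944 SGD
93.746262454944 SGD × 1.1084 = 103.9083573050599296 AUD
Net change: 103.9083573050599296 − 100 = 3.9083573050599296 AUD

3.9084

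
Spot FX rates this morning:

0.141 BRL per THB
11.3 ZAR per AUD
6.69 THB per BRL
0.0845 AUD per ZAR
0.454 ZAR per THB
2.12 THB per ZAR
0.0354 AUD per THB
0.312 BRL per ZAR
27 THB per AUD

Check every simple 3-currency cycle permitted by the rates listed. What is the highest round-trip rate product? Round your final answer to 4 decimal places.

1.0358

THB→ZAR→AUD→THB: 0.454 × 0.0845 × 27 = 1.03580
BRL→THB→ZAR→BRL: 6.69 × 0.454 × 0.312 = 0.94763
THB→AUD→ZAR→THB: 0.0354 × 11.3 × 2.12 = 0.84804
Maximum is THB→ZAR→AUD→THB at 1.0358; arbitrage exists.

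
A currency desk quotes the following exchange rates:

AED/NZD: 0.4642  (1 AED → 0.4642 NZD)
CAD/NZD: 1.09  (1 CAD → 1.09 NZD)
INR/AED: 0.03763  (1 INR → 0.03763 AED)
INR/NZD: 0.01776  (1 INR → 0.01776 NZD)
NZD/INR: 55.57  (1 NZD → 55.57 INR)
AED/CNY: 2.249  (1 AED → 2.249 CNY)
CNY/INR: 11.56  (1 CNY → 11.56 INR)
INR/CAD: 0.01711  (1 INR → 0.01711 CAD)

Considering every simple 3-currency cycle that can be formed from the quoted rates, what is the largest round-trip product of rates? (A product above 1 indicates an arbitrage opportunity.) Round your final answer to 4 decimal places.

INR→CAD→NZD→INR: 0.01711 × 1.09 × 55.57 = 1.03637
AED→CNY→INR→AED: 2.249 × 11.56 × 0.03763 = 0.97832
AED→NZD→INR→AED: 0.4642 × 55.57 × 0.03763 = 0.97069
Maximum is INR→CAD→NZD→INR at 1.0364; arbitrage exists.

1.0364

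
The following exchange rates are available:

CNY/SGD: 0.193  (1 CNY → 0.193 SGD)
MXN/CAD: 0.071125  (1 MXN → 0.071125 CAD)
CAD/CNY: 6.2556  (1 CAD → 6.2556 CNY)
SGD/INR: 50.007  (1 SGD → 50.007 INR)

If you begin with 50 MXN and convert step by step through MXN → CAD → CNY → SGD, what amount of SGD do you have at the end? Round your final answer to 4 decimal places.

50 MXN × 0.071125 = 3.55625 CAD
3.55625 CAD × 6.2556 = 22.2464775 CNY
22.2464775 CNY × 0.193 = 4.2935701575 SGD

4.2936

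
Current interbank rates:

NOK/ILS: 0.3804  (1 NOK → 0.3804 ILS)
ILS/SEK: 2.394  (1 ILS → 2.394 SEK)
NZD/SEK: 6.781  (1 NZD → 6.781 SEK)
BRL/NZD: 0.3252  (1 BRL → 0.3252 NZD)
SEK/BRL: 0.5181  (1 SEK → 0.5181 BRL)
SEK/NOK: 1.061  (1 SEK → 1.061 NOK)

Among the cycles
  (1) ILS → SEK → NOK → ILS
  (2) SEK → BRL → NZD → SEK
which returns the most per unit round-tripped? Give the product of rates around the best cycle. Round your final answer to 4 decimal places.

1.1425

(1) 2.394 × 1.061 × 0.3804 = 0.96623
(2) 0.5181 × 0.3252 × 6.781 = 1.14250
Highest is cycle (2) at 1.1425 (>1, arbitrage).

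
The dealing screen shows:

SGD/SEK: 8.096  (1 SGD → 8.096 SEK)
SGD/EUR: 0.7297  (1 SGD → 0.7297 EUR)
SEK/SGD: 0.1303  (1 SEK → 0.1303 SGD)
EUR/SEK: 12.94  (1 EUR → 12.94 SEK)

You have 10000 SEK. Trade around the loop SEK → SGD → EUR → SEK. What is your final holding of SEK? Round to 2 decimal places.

10000 SEK × 0.1303 = 1303 SGD
1303 SGD × 0.7297 = 950.7991 EUR
950.7991 EUR × 12.94 = 12303.340354 SEK

12303.34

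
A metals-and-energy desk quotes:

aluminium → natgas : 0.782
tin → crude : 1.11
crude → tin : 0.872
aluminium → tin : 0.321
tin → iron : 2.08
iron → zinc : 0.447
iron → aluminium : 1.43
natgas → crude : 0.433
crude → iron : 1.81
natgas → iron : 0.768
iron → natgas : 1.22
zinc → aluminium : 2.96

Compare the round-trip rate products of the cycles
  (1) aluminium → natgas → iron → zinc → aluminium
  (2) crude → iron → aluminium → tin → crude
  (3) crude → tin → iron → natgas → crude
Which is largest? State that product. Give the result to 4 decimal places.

0.9581

(1) 0.782 × 0.768 × 0.447 × 2.96 = 0.79463
(2) 1.81 × 1.43 × 0.321 × 1.11 = 0.92224
(3) 0.872 × 2.08 × 1.22 × 0.433 = 0.95814
Highest is cycle (3) at 0.9581 (≤1, no arbitrage).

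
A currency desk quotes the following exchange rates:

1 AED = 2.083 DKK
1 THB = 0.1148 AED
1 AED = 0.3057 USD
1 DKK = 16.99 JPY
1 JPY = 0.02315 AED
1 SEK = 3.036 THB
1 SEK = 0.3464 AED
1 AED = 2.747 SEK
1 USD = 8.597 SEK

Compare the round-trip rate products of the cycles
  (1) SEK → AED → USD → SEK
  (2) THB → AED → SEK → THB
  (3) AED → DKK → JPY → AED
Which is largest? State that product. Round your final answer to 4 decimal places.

(1) 0.3464 × 0.3057 × 8.597 = 0.91037
(2) 0.1148 × 2.747 × 3.036 = 0.95742
(3) 2.083 × 16.99 × 0.02315 = 0.81928
Highest is cycle (2) at 0.9574 (≤1, no arbitrage).

0.9574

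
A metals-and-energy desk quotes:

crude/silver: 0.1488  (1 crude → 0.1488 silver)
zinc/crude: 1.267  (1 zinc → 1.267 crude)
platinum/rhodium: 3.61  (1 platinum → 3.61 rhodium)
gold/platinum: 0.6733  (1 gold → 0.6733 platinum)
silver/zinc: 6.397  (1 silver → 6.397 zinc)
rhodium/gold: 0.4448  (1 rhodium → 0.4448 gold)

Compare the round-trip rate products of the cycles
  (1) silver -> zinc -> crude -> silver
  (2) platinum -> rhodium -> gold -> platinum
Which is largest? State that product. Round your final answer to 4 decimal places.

1.2060

(1) 6.397 × 1.267 × 0.1488 = 1.20602
(2) 3.61 × 0.4448 × 0.6733 = 1.08114
Highest is cycle (1) at 1.2060 (>1, arbitrage).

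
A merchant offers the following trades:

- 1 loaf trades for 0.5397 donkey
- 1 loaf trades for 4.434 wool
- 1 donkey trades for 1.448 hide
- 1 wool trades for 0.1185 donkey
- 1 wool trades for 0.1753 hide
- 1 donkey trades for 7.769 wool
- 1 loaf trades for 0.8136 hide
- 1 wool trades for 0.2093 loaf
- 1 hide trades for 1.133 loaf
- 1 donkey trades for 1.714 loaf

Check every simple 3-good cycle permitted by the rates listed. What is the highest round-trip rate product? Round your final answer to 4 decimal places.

0.9006

donkey→loaf→wool→donkey: 1.714 × 4.434 × 0.1185 = 0.90059
donkey→hide→loaf→donkey: 1.448 × 1.133 × 0.5397 = 0.88542
loaf→wool→hide→loaf: 4.434 × 0.1753 × 1.133 = 0.88066
donkey→wool→loaf→donkey: 7.769 × 0.2093 × 0.5397 = 0.87758
Maximum is donkey→loaf→wool→donkey at 0.9006; no arbitrage — every cycle loses value.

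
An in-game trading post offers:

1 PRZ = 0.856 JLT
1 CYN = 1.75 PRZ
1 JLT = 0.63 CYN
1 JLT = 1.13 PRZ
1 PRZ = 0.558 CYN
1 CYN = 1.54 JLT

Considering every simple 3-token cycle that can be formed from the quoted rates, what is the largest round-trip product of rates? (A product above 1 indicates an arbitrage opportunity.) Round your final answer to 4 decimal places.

0.9710

JLT→PRZ→CYN→JLT: 1.13 × 0.558 × 1.54 = 0.97103
JLT→CYN→PRZ→JLT: 0.63 × 1.75 × 0.856 = 0.94374
Maximum is JLT→PRZ→CYN→JLT at 0.9710; no arbitrage — every cycle loses value.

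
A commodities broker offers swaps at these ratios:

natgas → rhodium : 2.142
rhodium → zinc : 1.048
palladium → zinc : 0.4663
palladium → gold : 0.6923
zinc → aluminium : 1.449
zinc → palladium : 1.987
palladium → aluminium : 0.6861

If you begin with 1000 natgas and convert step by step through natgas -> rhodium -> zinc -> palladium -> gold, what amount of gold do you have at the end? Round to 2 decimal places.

3087.97

1000 natgas × 2.142 = 2142 rhodium
2142 rhodium × 1.048 = 2244.816 zinc
2244.816 zinc × 1.987 = 4460.449392 palladium
4460.449392 palladium × 0.6923 = 3087.9691140816 gold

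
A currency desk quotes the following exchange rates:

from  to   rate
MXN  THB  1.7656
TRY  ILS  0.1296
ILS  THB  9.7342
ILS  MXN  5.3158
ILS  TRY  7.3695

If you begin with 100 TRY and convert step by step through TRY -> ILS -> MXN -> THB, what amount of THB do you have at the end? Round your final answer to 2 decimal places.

100 TRY × 0.1296 = 12.96 ILS
12.96 ILS × 5.3158 = 68.892768 MXN
68.892768 MXN × 1.7656 = 121.6370711808 THB

121.64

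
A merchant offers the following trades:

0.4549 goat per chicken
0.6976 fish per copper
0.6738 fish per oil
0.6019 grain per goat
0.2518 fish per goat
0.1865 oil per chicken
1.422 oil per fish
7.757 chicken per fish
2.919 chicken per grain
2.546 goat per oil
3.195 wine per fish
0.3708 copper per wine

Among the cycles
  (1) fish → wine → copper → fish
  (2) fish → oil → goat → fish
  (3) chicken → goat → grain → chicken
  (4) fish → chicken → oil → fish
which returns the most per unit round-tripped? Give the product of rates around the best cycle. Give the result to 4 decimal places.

(1) 3.195 × 0.3708 × 0.6976 = 0.82645
(2) 1.422 × 2.546 × 0.2518 = 0.91162
(3) 0.4549 × 0.6019 × 2.919 = 0.79923
(4) 7.757 × 0.1865 × 0.6738 = 0.97477
Highest is cycle (4) at 0.9748 (≤1, no arbitrage).

0.9748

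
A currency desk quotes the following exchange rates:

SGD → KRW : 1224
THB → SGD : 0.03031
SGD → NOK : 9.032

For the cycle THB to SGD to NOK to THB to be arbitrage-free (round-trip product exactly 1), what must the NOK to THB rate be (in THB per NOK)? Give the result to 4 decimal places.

Known legs of the cycle: 0.03031 × 9.032 = 0.27375992
For no arbitrage the full-cycle product must be 1, so the missing rate is 1 / 0.27375992 ≈ 3.652836.

3.6528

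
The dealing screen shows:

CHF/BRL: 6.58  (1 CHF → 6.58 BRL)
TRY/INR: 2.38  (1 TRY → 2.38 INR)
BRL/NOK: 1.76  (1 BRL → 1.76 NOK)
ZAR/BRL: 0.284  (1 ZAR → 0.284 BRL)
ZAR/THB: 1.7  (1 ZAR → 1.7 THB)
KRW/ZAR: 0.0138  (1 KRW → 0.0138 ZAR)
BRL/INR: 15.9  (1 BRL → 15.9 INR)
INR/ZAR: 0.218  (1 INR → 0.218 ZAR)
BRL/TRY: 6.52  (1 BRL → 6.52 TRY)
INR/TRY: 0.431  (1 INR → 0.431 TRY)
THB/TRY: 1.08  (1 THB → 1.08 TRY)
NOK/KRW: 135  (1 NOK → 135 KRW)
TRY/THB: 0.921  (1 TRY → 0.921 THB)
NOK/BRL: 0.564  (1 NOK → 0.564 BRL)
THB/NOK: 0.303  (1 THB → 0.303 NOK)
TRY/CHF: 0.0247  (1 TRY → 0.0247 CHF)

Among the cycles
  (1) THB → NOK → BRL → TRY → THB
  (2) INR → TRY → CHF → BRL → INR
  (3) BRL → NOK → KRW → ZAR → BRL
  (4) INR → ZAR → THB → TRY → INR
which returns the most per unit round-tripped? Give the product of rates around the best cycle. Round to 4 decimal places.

1.1138

(1) 0.303 × 0.564 × 6.52 × 0.921 = 1.02619
(2) 0.431 × 0.0247 × 6.58 × 15.9 = 1.11377
(3) 1.76 × 135 × 0.0138 × 0.284 = 0.93120
(4) 0.218 × 1.7 × 1.08 × 2.38 = 0.95259
Highest is cycle (2) at 1.1138 (>1, arbitrage).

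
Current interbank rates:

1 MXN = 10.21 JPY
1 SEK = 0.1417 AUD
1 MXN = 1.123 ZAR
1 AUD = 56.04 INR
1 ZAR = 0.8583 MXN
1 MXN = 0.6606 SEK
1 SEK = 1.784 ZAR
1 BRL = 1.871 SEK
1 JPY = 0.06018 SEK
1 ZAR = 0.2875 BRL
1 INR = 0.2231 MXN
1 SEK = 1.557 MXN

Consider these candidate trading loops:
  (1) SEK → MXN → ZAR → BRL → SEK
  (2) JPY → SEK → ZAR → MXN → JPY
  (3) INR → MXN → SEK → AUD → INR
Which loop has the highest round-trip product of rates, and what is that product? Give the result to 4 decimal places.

(1) 1.557 × 1.123 × 0.2875 × 1.871 = 0.94055
(2) 0.06018 × 1.784 × 0.8583 × 10.21 = 0.94083
(3) 0.2231 × 0.6606 × 0.1417 × 56.04 = 1.17032
Highest is cycle (3) at 1.1703 (>1, arbitrage).

1.1703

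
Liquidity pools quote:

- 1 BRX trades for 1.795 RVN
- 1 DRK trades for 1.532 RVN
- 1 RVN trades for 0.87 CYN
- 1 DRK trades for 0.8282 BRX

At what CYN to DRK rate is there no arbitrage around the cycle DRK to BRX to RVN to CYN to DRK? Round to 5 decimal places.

Known legs of the cycle: 0.8282 × 1.795 × 0.87 = 1.29335853
For no arbitrage the full-cycle product must be 1, so the missing rate is 1 / 1.29335853 ≈ 0.7731808.

0.77318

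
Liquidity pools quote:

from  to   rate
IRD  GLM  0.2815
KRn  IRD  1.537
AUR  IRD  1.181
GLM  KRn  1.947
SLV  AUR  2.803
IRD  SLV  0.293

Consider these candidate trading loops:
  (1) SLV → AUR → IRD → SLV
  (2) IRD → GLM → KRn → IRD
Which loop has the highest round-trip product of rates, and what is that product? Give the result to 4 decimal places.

0.9699

(1) 2.803 × 1.181 × 0.293 = 0.96993
(2) 0.2815 × 1.947 × 1.537 = 0.84240
Highest is cycle (1) at 0.9699 (≤1, no arbitrage).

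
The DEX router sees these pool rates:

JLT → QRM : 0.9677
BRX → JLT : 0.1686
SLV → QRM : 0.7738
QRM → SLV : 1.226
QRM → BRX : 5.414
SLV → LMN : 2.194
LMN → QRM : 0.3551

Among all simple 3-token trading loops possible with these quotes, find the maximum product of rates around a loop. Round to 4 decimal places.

0.9552

SLV→LMN→QRM→SLV: 2.194 × 0.3551 × 1.226 = 0.95516
QRM→BRX→JLT→QRM: 5.414 × 0.1686 × 0.9677 = 0.88332
Maximum is SLV→LMN→QRM→SLV at 0.9552; no arbitrage — every cycle loses value.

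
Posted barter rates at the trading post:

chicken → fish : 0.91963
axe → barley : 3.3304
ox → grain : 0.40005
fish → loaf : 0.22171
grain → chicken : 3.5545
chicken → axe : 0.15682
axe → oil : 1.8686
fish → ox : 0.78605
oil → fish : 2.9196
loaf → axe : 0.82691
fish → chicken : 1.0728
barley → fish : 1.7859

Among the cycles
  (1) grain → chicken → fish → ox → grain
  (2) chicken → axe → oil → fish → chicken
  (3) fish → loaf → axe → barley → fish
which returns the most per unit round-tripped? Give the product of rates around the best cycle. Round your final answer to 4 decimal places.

1.0904

(1) 3.5545 × 0.91963 × 0.78605 × 0.40005 = 1.02791
(2) 0.15682 × 1.8686 × 2.9196 × 1.0728 = 0.91783
(3) 0.22171 × 0.82691 × 3.3304 × 1.7859 = 1.09043
Highest is cycle (3) at 1.0904 (>1, arbitrage).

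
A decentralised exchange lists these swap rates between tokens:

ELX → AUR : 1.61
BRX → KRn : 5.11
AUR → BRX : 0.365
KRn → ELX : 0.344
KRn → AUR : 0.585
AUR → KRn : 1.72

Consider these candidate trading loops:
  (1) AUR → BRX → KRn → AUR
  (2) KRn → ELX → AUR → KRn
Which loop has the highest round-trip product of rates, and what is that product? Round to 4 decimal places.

1.0911

(1) 0.365 × 5.11 × 0.585 = 1.09111
(2) 0.344 × 1.61 × 1.72 = 0.95260
Highest is cycle (1) at 1.0911 (>1, arbitrage).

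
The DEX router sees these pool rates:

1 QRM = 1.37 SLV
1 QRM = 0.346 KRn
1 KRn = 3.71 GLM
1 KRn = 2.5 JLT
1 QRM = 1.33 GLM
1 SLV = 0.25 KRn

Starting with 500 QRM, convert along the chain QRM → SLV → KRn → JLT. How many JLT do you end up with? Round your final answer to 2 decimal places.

428.13

500 QRM × 1.37 = 685 SLV
685 SLV × 0.25 = 171.25 KRn
171.25 KRn × 2.5 = 428.125 JLT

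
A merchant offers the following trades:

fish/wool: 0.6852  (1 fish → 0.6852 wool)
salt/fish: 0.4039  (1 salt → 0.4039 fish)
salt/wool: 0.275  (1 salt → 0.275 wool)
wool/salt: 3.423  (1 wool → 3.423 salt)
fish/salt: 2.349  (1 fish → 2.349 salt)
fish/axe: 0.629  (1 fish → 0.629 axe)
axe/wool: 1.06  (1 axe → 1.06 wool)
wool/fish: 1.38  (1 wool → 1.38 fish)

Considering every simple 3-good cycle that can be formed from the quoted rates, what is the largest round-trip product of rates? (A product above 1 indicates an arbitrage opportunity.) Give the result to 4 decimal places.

0.9473

salt→fish→wool→salt: 0.4039 × 0.6852 × 3.423 = 0.94732
axe→wool→fish→axe: 1.06 × 1.38 × 0.629 = 0.92010
salt→wool→fish→salt: 0.275 × 1.38 × 2.349 = 0.89145
Maximum is salt→fish→wool→salt at 0.9473; no arbitrage — every cycle loses value.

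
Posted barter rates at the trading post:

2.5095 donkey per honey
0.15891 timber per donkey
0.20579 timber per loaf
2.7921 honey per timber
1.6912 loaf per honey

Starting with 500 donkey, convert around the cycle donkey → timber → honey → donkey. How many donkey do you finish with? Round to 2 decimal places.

556.72

500 donkey × 0.15891 = 79.455 timber
79.455 timber × 2.7921 = 221.8463055 honey
221.8463055 honey × 2.5095 = 556.72330365225 donkey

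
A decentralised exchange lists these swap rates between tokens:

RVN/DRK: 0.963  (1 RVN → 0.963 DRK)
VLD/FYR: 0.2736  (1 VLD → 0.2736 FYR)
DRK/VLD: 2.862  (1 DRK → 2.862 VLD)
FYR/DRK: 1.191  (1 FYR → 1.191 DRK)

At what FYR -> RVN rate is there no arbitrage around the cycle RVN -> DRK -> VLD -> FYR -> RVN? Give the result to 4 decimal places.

Known legs of the cycle: 0.963 × 2.862 × 0.2736 = 0.7540706016
For no arbitrage the full-cycle product must be 1, so the missing rate is 1 / 0.7540706016 ≈ 1.326136.

1.3261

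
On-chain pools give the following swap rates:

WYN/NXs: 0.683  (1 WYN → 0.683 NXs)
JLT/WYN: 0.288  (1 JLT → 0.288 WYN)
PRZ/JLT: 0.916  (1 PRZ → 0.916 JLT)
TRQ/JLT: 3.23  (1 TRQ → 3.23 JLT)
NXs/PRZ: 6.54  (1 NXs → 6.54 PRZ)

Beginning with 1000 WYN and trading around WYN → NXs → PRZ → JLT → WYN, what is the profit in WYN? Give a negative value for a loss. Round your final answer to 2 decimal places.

1000 WYN × 0.683 = 683 NXs
683 NXs × 6.54 = 4466.82 PRZ
4466.82 PRZ × 0.916 = 4091.60712 JLT
4091.60712 JLT × 0.288 = 1178.38285056 WYN
Net change: 1178.38285056 − 1000 = 178.38285056 WYN

178.38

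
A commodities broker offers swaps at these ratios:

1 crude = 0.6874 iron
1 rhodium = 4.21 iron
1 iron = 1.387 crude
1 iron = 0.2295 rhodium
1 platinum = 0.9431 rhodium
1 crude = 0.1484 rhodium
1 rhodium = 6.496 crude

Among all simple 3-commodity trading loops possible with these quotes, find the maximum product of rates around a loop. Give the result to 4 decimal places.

1.0248

iron→rhodium→crude→iron: 0.2295 × 6.496 × 0.6874 = 1.02480
iron→crude→rhodium→iron: 1.387 × 0.1484 × 4.21 = 0.86655
Maximum is iron→rhodium→crude→iron at 1.0248; arbitrage exists.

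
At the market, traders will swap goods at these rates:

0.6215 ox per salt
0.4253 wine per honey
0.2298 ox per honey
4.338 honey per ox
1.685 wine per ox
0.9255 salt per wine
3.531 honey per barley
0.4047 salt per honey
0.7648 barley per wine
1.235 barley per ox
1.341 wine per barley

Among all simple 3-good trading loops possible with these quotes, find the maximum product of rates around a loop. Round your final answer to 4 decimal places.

honey→wine→barley→honey: 0.4253 × 0.7648 × 3.531 = 1.14853
salt→ox→honey→salt: 0.6215 × 4.338 × 0.4047 = 1.09110
honey→ox→barley→honey: 0.2298 × 1.235 × 3.531 = 1.00211
salt→ox→wine→salt: 0.6215 × 1.685 × 0.9255 = 0.96921
Maximum is honey→wine→barley→honey at 1.1485; arbitrage exists.

1.1485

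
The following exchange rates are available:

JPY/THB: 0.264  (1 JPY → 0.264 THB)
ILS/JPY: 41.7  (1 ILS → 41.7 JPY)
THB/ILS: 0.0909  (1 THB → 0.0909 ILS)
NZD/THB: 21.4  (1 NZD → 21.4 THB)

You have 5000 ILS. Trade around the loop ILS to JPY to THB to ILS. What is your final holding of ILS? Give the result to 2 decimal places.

5000 ILS × 41.7 = 208500 JPY
208500 JPY × 0.264 = 55044 THB
55044 THB × 0.0909 = 5003.4996 ILS

5003.50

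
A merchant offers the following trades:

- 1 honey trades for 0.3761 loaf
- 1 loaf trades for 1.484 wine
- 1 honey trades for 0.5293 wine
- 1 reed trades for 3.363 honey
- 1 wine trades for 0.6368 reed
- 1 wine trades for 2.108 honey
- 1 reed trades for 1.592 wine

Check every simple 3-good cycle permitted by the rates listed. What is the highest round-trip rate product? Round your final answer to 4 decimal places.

honey→loaf→wine→honey: 0.3761 × 1.484 × 2.108 = 1.17654
reed→honey→wine→reed: 3.363 × 0.5293 × 0.6368 = 1.13353
Maximum is honey→loaf→wine→honey at 1.1765; arbitrage exists.

1.1765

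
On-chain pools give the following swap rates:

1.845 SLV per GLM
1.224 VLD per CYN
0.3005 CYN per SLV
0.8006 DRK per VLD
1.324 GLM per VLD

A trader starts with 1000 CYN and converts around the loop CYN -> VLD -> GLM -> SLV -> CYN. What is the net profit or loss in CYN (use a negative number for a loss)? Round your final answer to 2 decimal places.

-101.52

1000 CYN × 1.224 = 1224 VLD
1224 VLD × 1.324 = 1620.576 GLM
1620.576 GLM × 1.845 = 2989.96272 SLV
2989.96272 SLV × 0.3005 = 898.48379736 CYN
Net change: 898.48379736 − 1000 = -101.51620264 CYN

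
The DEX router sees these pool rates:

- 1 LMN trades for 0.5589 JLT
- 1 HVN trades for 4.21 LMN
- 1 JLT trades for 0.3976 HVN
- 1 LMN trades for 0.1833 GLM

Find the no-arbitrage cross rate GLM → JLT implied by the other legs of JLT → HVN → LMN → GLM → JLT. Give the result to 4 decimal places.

3.2592

Known legs of the cycle: 0.3976 × 4.21 × 0.1833 = 0.3068251368
For no arbitrage the full-cycle product must be 1, so the missing rate is 1 / 0.3068251368 ≈ 3.259185.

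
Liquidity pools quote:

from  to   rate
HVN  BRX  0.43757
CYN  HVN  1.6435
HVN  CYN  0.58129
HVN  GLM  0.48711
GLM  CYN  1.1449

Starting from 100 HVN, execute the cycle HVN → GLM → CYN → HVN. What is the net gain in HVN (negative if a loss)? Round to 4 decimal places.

100 HVN × 0.48711 = 48.711 GLM
48.711 GLM × 1.1449 = 55.7692239 CYN
55.7692239 CYN × 1.6435 = 91.65671947965 HVN
Net change: 91.65671947965 − 100 = -8.34328052035 HVN

-8.3433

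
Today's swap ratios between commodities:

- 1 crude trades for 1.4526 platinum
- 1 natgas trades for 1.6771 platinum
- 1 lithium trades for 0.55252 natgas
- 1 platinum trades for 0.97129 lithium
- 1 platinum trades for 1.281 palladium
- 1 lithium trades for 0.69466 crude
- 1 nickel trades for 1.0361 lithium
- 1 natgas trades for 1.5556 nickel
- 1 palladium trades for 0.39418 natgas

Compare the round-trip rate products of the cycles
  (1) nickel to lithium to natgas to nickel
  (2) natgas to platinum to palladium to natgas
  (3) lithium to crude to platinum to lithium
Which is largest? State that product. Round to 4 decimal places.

0.9801

(1) 1.0361 × 0.55252 × 1.5556 = 0.89053
(2) 1.6771 × 1.281 × 0.39418 = 0.84684
(3) 0.69466 × 1.4526 × 0.97129 = 0.98009
Highest is cycle (3) at 0.9801 (≤1, no arbitrage).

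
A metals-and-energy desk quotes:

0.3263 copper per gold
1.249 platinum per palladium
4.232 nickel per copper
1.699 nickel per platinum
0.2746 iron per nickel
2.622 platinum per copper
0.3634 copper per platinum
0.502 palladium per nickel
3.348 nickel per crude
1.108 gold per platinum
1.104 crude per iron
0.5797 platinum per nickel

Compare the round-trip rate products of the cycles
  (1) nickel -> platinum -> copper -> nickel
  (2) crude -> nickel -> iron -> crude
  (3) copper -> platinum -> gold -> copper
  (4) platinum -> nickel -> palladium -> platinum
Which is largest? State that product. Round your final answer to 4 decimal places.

1.0653

(1) 0.5797 × 0.3634 × 4.232 = 0.89153
(2) 3.348 × 0.2746 × 1.104 = 1.01497
(3) 2.622 × 1.108 × 0.3263 = 0.94796
(4) 1.699 × 0.502 × 1.249 = 1.06527
Highest is cycle (4) at 1.0653 (>1, arbitrage).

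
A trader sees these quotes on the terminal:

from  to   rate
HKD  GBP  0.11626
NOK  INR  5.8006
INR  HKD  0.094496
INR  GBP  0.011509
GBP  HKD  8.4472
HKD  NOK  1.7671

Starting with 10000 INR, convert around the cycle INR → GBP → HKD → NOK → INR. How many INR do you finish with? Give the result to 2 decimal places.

9965.16

10000 INR × 0.011509 = 115.09 GBP
115.09 GBP × 8.4472 = 972.188248 HKD
972.188248 HKD × 1.7671 = 1717.9538530408 NOK
1717.9538530408 NOK × 5.8006 = 9965.16311994846448 INR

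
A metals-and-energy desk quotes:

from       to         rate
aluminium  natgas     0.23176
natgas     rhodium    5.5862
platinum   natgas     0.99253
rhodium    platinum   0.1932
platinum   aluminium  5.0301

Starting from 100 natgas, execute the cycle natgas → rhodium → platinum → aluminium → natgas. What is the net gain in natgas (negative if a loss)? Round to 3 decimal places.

25.817

100 natgas × 5.5862 = 558.62 rhodium
558.62 rhodium × 0.1932 = 107.925384 platinum
107.925384 platinum × 5.0301 = 542.8754740584 aluminium
542.8754740584 aluminium × 0.23176 = 125.816819867774784 natgas
Net change: 125.816819867774784 − 100 = 25.816819867774784 natgas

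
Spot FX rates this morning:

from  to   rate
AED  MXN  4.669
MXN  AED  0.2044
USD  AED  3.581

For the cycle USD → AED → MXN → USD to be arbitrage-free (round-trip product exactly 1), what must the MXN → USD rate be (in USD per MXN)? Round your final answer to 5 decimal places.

0.05981

Known legs of the cycle: 3.581 × 4.669 = 16.719689
For no arbitrage the full-cycle product must be 1, so the missing rate is 1 / 16.719689 ≈ 0.0598097.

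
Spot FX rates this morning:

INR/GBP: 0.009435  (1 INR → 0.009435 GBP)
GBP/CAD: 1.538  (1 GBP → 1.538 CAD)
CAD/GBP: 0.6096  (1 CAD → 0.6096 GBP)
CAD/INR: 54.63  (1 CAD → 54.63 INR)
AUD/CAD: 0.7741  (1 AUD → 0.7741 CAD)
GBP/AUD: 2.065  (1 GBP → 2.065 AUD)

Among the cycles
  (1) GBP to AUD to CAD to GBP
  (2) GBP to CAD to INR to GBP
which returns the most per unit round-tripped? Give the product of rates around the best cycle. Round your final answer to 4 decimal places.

0.9745

(1) 2.065 × 0.7741 × 0.6096 = 0.97446
(2) 1.538 × 54.63 × 0.009435 = 0.79274
Highest is cycle (1) at 0.9745 (≤1, no arbitrage).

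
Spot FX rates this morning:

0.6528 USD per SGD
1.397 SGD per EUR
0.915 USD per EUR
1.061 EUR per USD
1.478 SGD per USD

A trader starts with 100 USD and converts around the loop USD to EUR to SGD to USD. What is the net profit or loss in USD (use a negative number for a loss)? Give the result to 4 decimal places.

-3.2409

100 USD × 1.061 = 106.1 EUR
106.1 EUR × 1.397 = 148.2217 SGD
148.2217 SGD × 0.6528 = 96.75912576 USD
Net change: 96.75912576 − 100 = -3.24087424 USD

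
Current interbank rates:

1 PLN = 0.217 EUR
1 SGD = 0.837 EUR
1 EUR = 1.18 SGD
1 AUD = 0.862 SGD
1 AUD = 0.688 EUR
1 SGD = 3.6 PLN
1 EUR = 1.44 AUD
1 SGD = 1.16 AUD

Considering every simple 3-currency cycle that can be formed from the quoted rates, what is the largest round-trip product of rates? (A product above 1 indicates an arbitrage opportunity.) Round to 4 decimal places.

SGD→EUR→AUD→SGD: 0.837 × 1.44 × 0.862 = 1.03895
SGD→AUD→EUR→SGD: 1.16 × 0.688 × 1.18 = 0.94173
PLN→EUR→SGD→PLN: 0.217 × 1.18 × 3.6 = 0.92182
Maximum is SGD→EUR→AUD→SGD at 1.0390; arbitrage exists.

1.0390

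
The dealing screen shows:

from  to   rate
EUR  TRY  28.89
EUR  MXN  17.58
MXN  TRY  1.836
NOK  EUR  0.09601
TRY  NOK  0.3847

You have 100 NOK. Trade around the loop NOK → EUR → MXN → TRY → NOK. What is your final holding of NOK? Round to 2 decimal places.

100 NOK × 0.09601 = 9.601 EUR
9.601 EUR × 17.58 = 168.78558 MXN
168.78558 MXN × 1.836 = 309.89032488 TRY
309.89032488 TRY × 0.3847 = 119.214807981336 NOK

119.21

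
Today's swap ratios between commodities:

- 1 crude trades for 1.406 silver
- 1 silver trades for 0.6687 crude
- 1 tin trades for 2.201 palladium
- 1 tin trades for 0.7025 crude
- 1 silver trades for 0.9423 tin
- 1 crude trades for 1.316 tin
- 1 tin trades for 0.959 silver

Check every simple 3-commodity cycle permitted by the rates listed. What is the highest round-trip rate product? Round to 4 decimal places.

0.9307

tin→crude→silver→tin: 0.7025 × 1.406 × 0.9423 = 0.93072
tin→silver→crude→tin: 0.959 × 0.6687 × 1.316 = 0.84393
Maximum is tin→crude→silver→tin at 0.9307; no arbitrage — every cycle loses value.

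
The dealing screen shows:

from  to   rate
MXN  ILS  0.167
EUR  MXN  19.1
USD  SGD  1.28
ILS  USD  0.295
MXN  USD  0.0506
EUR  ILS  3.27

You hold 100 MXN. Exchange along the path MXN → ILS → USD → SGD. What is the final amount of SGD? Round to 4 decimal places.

6.3059

100 MXN × 0.167 = 16.7 ILS
16.7 ILS × 0.295 = 4.9265 USD
4.9265 USD × 1.28 = 6.30592 SGD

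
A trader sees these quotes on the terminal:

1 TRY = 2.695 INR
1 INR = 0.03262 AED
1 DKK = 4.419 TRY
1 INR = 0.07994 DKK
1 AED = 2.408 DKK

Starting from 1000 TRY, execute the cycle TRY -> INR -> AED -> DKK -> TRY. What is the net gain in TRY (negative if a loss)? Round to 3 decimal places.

-64.544

1000 TRY × 2.695 = 2695 INR
2695 INR × 0.03262 = 87.9109 AED
87.9109 AED × 2.408 = 211.6894472 DKK
211.6894472 DKK × 4.419 = 935.4556671768 TRY
Net change: 935.4556671768 − 1000 = -64.5443328232 TRY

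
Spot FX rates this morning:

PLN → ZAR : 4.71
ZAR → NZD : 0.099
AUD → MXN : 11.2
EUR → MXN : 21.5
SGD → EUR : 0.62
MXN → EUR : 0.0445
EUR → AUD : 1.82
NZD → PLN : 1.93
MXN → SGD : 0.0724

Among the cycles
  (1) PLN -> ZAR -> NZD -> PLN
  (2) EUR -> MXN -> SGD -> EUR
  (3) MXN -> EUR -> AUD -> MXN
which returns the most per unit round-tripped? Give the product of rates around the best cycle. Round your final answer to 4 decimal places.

(1) 4.71 × 0.099 × 1.93 = 0.89994
(2) 21.5 × 0.0724 × 0.62 = 0.96509
(3) 0.0445 × 1.82 × 11.2 = 0.90709
Highest is cycle (2) at 0.9651 (≤1, no arbitrage).

0.9651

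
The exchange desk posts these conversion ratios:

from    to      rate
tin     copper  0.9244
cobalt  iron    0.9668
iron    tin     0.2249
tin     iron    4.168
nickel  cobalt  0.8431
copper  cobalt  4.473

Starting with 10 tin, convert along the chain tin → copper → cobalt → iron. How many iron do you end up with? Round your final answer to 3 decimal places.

39.976

10 tin × 0.9244 = 9.244 copper
9.244 copper × 4.473 = 41.348412 cobalt
41.348412 cobalt × 0.9668 = 39.9756447216 iron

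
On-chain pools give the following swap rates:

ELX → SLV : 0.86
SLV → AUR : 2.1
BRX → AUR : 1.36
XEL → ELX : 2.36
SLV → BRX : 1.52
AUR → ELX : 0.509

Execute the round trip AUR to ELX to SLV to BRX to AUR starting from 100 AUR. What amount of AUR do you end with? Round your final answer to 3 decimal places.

90.490

100 AUR × 0.509 = 50.9 ELX
50.9 ELX × 0.86 = 43.774 SLV
43.774 SLV × 1.52 = 66.53648 BRX
66.53648 BRX × 1.36 = 90.4896128 AUR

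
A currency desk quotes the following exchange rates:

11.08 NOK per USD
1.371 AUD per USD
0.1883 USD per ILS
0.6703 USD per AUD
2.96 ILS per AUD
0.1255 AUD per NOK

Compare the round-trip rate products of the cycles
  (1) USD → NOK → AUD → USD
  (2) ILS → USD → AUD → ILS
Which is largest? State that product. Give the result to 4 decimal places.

0.9321

(1) 11.08 × 0.1255 × 0.6703 = 0.93208
(2) 0.1883 × 1.371 × 2.96 = 0.76415
Highest is cycle (1) at 0.9321 (≤1, no arbitrage).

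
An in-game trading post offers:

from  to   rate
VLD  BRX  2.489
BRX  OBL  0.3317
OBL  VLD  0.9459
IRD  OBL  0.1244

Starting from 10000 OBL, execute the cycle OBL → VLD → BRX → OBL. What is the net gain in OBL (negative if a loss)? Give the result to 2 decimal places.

-2190.64

10000 OBL × 0.9459 = 9459 VLD
9459 VLD × 2.489 = 23543.451 BRX
23543.451 BRX × 0.3317 = 7809.3626967 OBL
Net change: 7809.3626967 − 10000 = -2190.6373033 OBL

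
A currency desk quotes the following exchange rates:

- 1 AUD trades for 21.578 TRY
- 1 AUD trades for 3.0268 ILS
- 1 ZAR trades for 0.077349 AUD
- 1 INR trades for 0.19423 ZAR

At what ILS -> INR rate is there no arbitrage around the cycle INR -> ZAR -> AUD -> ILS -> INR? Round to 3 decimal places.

21.991

Known legs of the cycle: 0.19423 × 0.077349 × 3.0268 = 0.045473118510036
For no arbitrage the full-cycle product must be 1, so the missing rate is 1 / 0.045473118510036 ≈ 21.99101.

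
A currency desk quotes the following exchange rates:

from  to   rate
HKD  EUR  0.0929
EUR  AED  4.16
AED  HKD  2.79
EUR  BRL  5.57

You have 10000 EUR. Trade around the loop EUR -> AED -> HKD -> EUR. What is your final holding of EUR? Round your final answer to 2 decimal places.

10000 EUR × 4.16 = 41600 AED
41600 AED × 2.79 = 116064 HKD
116064 HKD × 0.0929 = 10782.3456 EUR

10782.35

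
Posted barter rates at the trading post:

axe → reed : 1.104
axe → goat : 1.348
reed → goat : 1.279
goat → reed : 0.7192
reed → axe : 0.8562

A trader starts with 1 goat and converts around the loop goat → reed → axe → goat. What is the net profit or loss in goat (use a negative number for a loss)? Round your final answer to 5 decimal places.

1 goat × 0.7192 = 0.7192 reed
0.7192 reed × 0.8562 = 0.61577904 axe
0.61577904 axe × 1.348 = 0.83007014592 goat
Net change: 0.83007014592 − 1 = -0.16992985408 goat

-0.16993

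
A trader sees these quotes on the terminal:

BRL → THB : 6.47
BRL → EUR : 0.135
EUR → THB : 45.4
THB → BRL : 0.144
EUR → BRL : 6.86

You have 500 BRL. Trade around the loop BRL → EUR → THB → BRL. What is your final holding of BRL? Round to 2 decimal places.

441.29

500 BRL × 0.135 = 67.5 EUR
67.5 EUR × 45.4 = 3064.5 THB
3064.5 THB × 0.144 = 441.288 BRL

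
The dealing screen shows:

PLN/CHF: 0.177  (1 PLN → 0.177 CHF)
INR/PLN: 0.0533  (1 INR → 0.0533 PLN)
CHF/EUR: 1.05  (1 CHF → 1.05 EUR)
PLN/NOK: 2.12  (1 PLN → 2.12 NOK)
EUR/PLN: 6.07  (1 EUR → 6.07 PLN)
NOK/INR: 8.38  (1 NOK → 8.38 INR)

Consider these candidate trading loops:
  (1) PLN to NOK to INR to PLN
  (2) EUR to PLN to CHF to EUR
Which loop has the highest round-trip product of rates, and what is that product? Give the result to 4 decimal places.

(1) 2.12 × 8.38 × 0.0533 = 0.94691
(2) 6.07 × 0.177 × 1.05 = 1.12811
Highest is cycle (2) at 1.1281 (>1, arbitrage).

1.1281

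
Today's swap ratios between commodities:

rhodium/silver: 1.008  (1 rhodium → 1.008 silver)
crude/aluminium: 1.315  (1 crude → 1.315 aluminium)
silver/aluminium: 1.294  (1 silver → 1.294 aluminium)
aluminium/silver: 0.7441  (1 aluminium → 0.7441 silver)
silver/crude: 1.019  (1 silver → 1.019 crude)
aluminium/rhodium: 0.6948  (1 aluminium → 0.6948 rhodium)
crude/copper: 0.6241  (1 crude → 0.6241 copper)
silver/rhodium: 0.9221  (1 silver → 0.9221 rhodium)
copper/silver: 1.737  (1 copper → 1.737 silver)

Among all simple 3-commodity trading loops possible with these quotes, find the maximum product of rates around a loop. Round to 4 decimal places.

crude→copper→silver→crude: 0.6241 × 1.737 × 1.019 = 1.10466
crude→aluminium→silver→crude: 1.315 × 0.7441 × 1.019 = 0.99708
rhodium→silver→aluminium→rhodium: 1.008 × 1.294 × 0.6948 = 0.90626
Maximum is crude→copper→silver→crude at 1.1047; arbitrage exists.

1.1047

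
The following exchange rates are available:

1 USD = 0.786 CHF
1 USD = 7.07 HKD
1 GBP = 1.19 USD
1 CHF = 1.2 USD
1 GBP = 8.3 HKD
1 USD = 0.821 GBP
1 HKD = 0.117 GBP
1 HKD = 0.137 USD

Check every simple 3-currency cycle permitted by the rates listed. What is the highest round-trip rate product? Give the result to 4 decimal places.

0.9844

HKD→GBP→USD→HKD: 0.117 × 1.19 × 7.07 = 0.98436
HKD→USD→GBP→HKD: 0.137 × 0.821 × 8.3 = 0.93356
Maximum is HKD→GBP→USD→HKD at 0.9844; no arbitrage — every cycle loses value.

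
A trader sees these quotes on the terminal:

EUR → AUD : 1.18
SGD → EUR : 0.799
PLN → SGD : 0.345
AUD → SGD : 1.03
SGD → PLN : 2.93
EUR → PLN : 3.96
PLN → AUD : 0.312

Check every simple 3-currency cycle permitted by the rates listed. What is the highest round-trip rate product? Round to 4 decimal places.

1.0916

EUR→PLN→SGD→EUR: 3.96 × 0.345 × 0.799 = 1.09159
EUR→AUD→SGD→EUR: 1.18 × 1.03 × 0.799 = 0.97110
AUD→SGD→PLN→AUD: 1.03 × 2.93 × 0.312 = 0.94158
Maximum is EUR→PLN→SGD→EUR at 1.0916; arbitrage exists.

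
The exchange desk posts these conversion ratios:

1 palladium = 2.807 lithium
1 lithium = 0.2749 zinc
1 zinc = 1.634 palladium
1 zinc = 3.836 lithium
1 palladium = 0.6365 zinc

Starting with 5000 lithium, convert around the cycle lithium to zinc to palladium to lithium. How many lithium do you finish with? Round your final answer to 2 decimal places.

6304.33

5000 lithium × 0.2749 = 1374.5 zinc
1374.5 zinc × 1.634 = 2245.933 palladium
2245.933 palladium × 2.807 = 6304.333931 lithium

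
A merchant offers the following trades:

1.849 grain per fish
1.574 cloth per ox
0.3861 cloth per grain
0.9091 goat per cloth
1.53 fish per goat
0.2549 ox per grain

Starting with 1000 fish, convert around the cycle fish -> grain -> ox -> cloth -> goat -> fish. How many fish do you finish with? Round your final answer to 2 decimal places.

1000 fish × 1.849 = 1849 grain
1849 grain × 0.2549 = 471.3101 ox
471.3101 ox × 1.574 = 741.8420974 cloth
741.8420974 cloth × 0.9091 = 674.40865074634 goat
674.40865074634 goat × 1.53 = 1031.8452356419002 fish

1031.85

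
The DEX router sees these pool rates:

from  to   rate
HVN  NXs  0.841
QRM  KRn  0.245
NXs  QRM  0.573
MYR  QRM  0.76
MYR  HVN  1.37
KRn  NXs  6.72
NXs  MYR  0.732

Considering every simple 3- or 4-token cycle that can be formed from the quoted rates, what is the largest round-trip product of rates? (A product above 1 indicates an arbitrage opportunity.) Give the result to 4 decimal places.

KRn→NXs→QRM→KRn: 6.72 × 0.573 × 0.245 = 0.94339
KRn→NXs→MYR→QRM→KRn: 6.72 × 0.732 × 0.76 × 0.245 = 0.91593
HVN→NXs→MYR→HVN: 0.841 × 0.732 × 1.37 = 0.84339
Maximum is KRn→NXs→QRM→KRn at 0.9434; no arbitrage — every cycle loses value.

0.9434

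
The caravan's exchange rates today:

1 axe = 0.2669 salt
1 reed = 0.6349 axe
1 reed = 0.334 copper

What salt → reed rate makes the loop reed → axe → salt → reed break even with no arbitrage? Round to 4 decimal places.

Known legs of the cycle: 0.6349 × 0.2669 = 0.16945481
For no arbitrage the full-cycle product must be 1, so the missing rate is 1 / 0.16945481 ≈ 5.901278.

5.9013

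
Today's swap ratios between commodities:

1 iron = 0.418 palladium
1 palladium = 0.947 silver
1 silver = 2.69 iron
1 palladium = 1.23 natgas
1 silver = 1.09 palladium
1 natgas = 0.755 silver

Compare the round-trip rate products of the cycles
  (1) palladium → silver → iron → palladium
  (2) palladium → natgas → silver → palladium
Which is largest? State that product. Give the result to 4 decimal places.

(1) 0.947 × 2.69 × 0.418 = 1.06483
(2) 1.23 × 0.755 × 1.09 = 1.01223
Highest is cycle (1) at 1.0648 (>1, arbitrage).

1.0648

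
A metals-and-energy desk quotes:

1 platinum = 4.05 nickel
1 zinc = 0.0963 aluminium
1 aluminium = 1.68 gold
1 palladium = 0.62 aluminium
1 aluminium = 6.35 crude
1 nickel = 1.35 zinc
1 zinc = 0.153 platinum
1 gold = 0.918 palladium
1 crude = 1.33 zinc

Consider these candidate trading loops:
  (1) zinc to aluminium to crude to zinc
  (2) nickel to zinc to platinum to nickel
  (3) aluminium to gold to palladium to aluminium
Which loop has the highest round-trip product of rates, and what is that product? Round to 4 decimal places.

0.9562

(1) 0.0963 × 6.35 × 1.33 = 0.81330
(2) 1.35 × 0.153 × 4.05 = 0.83653
(3) 1.68 × 0.918 × 0.62 = 0.95619
Highest is cycle (3) at 0.9562 (≤1, no arbitrage).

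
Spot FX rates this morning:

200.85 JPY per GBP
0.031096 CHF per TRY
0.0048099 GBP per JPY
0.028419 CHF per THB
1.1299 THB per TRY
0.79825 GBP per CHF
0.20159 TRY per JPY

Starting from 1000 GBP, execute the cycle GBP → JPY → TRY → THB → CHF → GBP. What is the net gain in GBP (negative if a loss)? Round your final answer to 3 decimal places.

1000 GBP × 200.85 = 200850 JPY
200850 JPY × 0.20159 = 40489.3515 TRY
40489.3515 TRY × 1.1299 = 45748.91825985 THB
45748.91825985 THB × 0.028419 = 1300.13850802667715 CHF
1300.13850802667715 CHF × 0.79825 = 1037.8355640322950349875 GBP
Net change: 1037.8355640322950349875 − 1000 = 37.8355640322950349875 GBP

37.836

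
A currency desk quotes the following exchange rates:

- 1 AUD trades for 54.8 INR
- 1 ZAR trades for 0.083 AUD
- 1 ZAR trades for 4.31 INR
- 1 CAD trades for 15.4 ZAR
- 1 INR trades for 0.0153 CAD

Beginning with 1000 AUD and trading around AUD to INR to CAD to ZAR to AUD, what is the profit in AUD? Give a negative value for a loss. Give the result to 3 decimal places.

1000 AUD × 54.8 = 54800 INR
54800 INR × 0.0153 = 838.44 CAD
838.44 CAD × 15.4 = 12911.976 ZAR
12911.976 ZAR × 0.083 = 1071.694008 AUD
Net change: 1071.694008 − 1000 = 71.694008 AUD

71.694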